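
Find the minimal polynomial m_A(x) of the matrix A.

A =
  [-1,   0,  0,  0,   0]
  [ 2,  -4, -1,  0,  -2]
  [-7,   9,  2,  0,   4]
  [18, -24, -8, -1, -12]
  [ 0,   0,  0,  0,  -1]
x^3 + 3*x^2 + 3*x + 1

The characteristic polynomial is χ_A(x) = (x + 1)^5, so the eigenvalues are known. The minimal polynomial is
  m_A(x) = Π_λ (x − λ)^{k_λ}
where k_λ is the size of the *largest* Jordan block for λ (equivalently, the smallest k with (A − λI)^k v = 0 for every generalised eigenvector v of λ).

  λ = -1: largest Jordan block has size 3, contributing (x + 1)^3

So m_A(x) = (x + 1)^3 = x^3 + 3*x^2 + 3*x + 1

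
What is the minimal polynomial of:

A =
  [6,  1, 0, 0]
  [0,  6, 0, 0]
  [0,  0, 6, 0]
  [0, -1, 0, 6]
x^2 - 12*x + 36

The characteristic polynomial is χ_A(x) = (x - 6)^4, so the eigenvalues are known. The minimal polynomial is
  m_A(x) = Π_λ (x − λ)^{k_λ}
where k_λ is the size of the *largest* Jordan block for λ (equivalently, the smallest k with (A − λI)^k v = 0 for every generalised eigenvector v of λ).

  λ = 6: largest Jordan block has size 2, contributing (x − 6)^2

So m_A(x) = (x - 6)^2 = x^2 - 12*x + 36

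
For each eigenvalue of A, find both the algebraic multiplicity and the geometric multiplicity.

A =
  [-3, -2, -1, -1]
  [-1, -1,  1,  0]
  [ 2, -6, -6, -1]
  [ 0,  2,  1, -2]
λ = -3: alg = 4, geom = 2

Step 1 — factor the characteristic polynomial to read off the algebraic multiplicities:
  χ_A(x) = (x + 3)^4

Step 2 — compute geometric multiplicities via the rank-nullity identity g(λ) = n − rank(A − λI):
  rank(A − (-3)·I) = 2, so dim ker(A − (-3)·I) = n − 2 = 2

Summary:
  λ = -3: algebraic multiplicity = 4, geometric multiplicity = 2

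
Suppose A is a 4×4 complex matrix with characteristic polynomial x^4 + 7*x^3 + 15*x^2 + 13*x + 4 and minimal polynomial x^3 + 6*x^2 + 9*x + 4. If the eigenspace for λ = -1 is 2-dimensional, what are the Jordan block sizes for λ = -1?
Block sizes for λ = -1: [2, 1]

Step 1 — from the characteristic polynomial, algebraic multiplicity of λ = -1 is 3. From dim ker(A − (-1)·I) = 2, there are exactly 2 Jordan blocks for λ = -1.
Step 2 — from the minimal polynomial, the factor (x + 1)^2 tells us the largest block for λ = -1 has size 2.
Step 3 — with total size 3, 2 blocks, and largest block 2, the block sizes (in nonincreasing order) are [2, 1].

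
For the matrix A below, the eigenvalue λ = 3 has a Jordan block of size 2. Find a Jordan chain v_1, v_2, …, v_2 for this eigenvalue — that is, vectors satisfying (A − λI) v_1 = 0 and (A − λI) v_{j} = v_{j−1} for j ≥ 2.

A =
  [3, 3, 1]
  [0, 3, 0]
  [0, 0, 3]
A Jordan chain for λ = 3 of length 2:
v_1 = (3, 0, 0)ᵀ
v_2 = (0, 1, 0)ᵀ

Let N = A − (3)·I. We want v_2 with N^2 v_2 = 0 but N^1 v_2 ≠ 0; then v_{j-1} := N · v_j for j = 2, …, 2.

Pick v_2 = (0, 1, 0)ᵀ.
Then v_1 = N · v_2 = (3, 0, 0)ᵀ.

Sanity check: (A − (3)·I) v_1 = (0, 0, 0)ᵀ = 0. ✓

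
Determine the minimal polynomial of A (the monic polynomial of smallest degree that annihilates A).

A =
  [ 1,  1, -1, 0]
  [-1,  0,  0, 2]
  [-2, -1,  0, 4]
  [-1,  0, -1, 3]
x^3 - 3*x^2 + 3*x - 1

The characteristic polynomial is χ_A(x) = (x - 1)^4, so the eigenvalues are known. The minimal polynomial is
  m_A(x) = Π_λ (x − λ)^{k_λ}
where k_λ is the size of the *largest* Jordan block for λ (equivalently, the smallest k with (A − λI)^k v = 0 for every generalised eigenvector v of λ).

  λ = 1: largest Jordan block has size 3, contributing (x − 1)^3

So m_A(x) = (x - 1)^3 = x^3 - 3*x^2 + 3*x - 1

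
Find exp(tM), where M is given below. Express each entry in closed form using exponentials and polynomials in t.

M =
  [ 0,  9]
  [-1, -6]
e^{tM} =
  [3*t*exp(-3*t) + exp(-3*t), 9*t*exp(-3*t)]
  [-t*exp(-3*t), -3*t*exp(-3*t) + exp(-3*t)]

Strategy: write M = P · J · P⁻¹ where J is a Jordan canonical form, so e^{tM} = P · e^{tJ} · P⁻¹, and e^{tJ} can be computed block-by-block.

M has Jordan form
J =
  [-3,  1]
  [ 0, -3]
(up to reordering of blocks).

Per-block formulas:
  For a 2×2 Jordan block J_2(-3): exp(t · J_2(-3)) = e^(-3t)·(I + t·N), where N is the 2×2 nilpotent shift.

After assembling e^{tJ} and conjugating by P, we get:

e^{tM} =
  [3*t*exp(-3*t) + exp(-3*t), 9*t*exp(-3*t)]
  [-t*exp(-3*t), -3*t*exp(-3*t) + exp(-3*t)]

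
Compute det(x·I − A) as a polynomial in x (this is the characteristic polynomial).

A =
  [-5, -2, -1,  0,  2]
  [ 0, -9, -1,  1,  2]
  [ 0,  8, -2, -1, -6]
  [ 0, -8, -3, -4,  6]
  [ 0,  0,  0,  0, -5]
x^5 + 25*x^4 + 250*x^3 + 1250*x^2 + 3125*x + 3125

Expanding det(x·I − A) (e.g. by cofactor expansion or by noting that A is similar to its Jordan form J, which has the same characteristic polynomial as A) gives
  χ_A(x) = x^5 + 25*x^4 + 250*x^3 + 1250*x^2 + 3125*x + 3125
which factors as (x + 5)^5. The eigenvalues (with algebraic multiplicities) are λ = -5 with multiplicity 5.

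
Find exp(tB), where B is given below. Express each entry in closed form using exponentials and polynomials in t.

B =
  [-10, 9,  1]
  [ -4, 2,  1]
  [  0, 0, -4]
e^{tB} =
  [-6*t*exp(-4*t) + exp(-4*t), 9*t*exp(-4*t), 3*t^2*exp(-4*t)/2 + t*exp(-4*t)]
  [-4*t*exp(-4*t), 6*t*exp(-4*t) + exp(-4*t), t^2*exp(-4*t) + t*exp(-4*t)]
  [0, 0, exp(-4*t)]

Strategy: write B = P · J · P⁻¹ where J is a Jordan canonical form, so e^{tB} = P · e^{tJ} · P⁻¹, and e^{tJ} can be computed block-by-block.

B has Jordan form
J =
  [-4,  1,  0]
  [ 0, -4,  1]
  [ 0,  0, -4]
(up to reordering of blocks).

Per-block formulas:
  For a 3×3 Jordan block J_3(-4): exp(t · J_3(-4)) = e^(-4t)·(I + t·N + (t^2/2)·N^2), where N is the 3×3 nilpotent shift.

After assembling e^{tJ} and conjugating by P, we get:

e^{tB} =
  [-6*t*exp(-4*t) + exp(-4*t), 9*t*exp(-4*t), 3*t^2*exp(-4*t)/2 + t*exp(-4*t)]
  [-4*t*exp(-4*t), 6*t*exp(-4*t) + exp(-4*t), t^2*exp(-4*t) + t*exp(-4*t)]
  [0, 0, exp(-4*t)]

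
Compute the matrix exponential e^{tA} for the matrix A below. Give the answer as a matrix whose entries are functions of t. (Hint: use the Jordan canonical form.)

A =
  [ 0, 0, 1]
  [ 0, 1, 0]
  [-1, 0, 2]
e^{tA} =
  [-t*exp(t) + exp(t), 0, t*exp(t)]
  [0, exp(t), 0]
  [-t*exp(t), 0, t*exp(t) + exp(t)]

Strategy: write A = P · J · P⁻¹ where J is a Jordan canonical form, so e^{tA} = P · e^{tJ} · P⁻¹, and e^{tJ} can be computed block-by-block.

A has Jordan form
J =
  [1, 1, 0]
  [0, 1, 0]
  [0, 0, 1]
(up to reordering of blocks).

Per-block formulas:
  For a 1×1 block at λ = 1: exp(t · [1]) = [e^(1t)].
  For a 2×2 Jordan block J_2(1): exp(t · J_2(1)) = e^(1t)·(I + t·N), where N is the 2×2 nilpotent shift.

After assembling e^{tJ} and conjugating by P, we get:

e^{tA} =
  [-t*exp(t) + exp(t), 0, t*exp(t)]
  [0, exp(t), 0]
  [-t*exp(t), 0, t*exp(t) + exp(t)]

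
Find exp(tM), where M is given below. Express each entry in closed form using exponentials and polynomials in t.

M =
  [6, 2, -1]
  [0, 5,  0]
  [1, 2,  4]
e^{tM} =
  [t*exp(5*t) + exp(5*t), 2*t*exp(5*t), -t*exp(5*t)]
  [0, exp(5*t), 0]
  [t*exp(5*t), 2*t*exp(5*t), -t*exp(5*t) + exp(5*t)]

Strategy: write M = P · J · P⁻¹ where J is a Jordan canonical form, so e^{tM} = P · e^{tJ} · P⁻¹, and e^{tJ} can be computed block-by-block.

M has Jordan form
J =
  [5, 1, 0]
  [0, 5, 0]
  [0, 0, 5]
(up to reordering of blocks).

Per-block formulas:
  For a 1×1 block at λ = 5: exp(t · [5]) = [e^(5t)].
  For a 2×2 Jordan block J_2(5): exp(t · J_2(5)) = e^(5t)·(I + t·N), where N is the 2×2 nilpotent shift.

After assembling e^{tJ} and conjugating by P, we get:

e^{tM} =
  [t*exp(5*t) + exp(5*t), 2*t*exp(5*t), -t*exp(5*t)]
  [0, exp(5*t), 0]
  [t*exp(5*t), 2*t*exp(5*t), -t*exp(5*t) + exp(5*t)]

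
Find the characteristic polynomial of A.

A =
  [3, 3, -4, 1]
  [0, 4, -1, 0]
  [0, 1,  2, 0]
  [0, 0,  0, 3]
x^4 - 12*x^3 + 54*x^2 - 108*x + 81

Expanding det(x·I − A) (e.g. by cofactor expansion or by noting that A is similar to its Jordan form J, which has the same characteristic polynomial as A) gives
  χ_A(x) = x^4 - 12*x^3 + 54*x^2 - 108*x + 81
which factors as (x - 3)^4. The eigenvalues (with algebraic multiplicities) are λ = 3 with multiplicity 4.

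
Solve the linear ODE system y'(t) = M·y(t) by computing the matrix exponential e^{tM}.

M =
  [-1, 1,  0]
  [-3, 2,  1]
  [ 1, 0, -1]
e^{tM} =
  [-t^2 - t + 1, t^2/2 + t, t^2/2]
  [-t^2 - 3*t, t^2/2 + 2*t + 1, t^2/2 + t]
  [-t^2 + t, t^2/2, t^2/2 - t + 1]

Strategy: write M = P · J · P⁻¹ where J is a Jordan canonical form, so e^{tM} = P · e^{tJ} · P⁻¹, and e^{tJ} can be computed block-by-block.

M has Jordan form
J =
  [0, 1, 0]
  [0, 0, 1]
  [0, 0, 0]
(up to reordering of blocks).

Per-block formulas:
  For a 3×3 Jordan block J_3(0): exp(t · J_3(0)) = e^(0t)·(I + t·N + (t^2/2)·N^2), where N is the 3×3 nilpotent shift.

After assembling e^{tJ} and conjugating by P, we get:

e^{tM} =
  [-t^2 - t + 1, t^2/2 + t, t^2/2]
  [-t^2 - 3*t, t^2/2 + 2*t + 1, t^2/2 + t]
  [-t^2 + t, t^2/2, t^2/2 - t + 1]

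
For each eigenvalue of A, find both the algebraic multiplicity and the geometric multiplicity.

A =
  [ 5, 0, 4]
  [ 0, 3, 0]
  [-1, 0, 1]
λ = 3: alg = 3, geom = 2

Step 1 — factor the characteristic polynomial to read off the algebraic multiplicities:
  χ_A(x) = (x - 3)^3

Step 2 — compute geometric multiplicities via the rank-nullity identity g(λ) = n − rank(A − λI):
  rank(A − (3)·I) = 1, so dim ker(A − (3)·I) = n − 1 = 2

Summary:
  λ = 3: algebraic multiplicity = 3, geometric multiplicity = 2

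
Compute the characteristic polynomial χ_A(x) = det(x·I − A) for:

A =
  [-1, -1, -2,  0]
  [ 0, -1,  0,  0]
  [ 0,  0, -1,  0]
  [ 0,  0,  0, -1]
x^4 + 4*x^3 + 6*x^2 + 4*x + 1

Expanding det(x·I − A) (e.g. by cofactor expansion or by noting that A is similar to its Jordan form J, which has the same characteristic polynomial as A) gives
  χ_A(x) = x^4 + 4*x^3 + 6*x^2 + 4*x + 1
which factors as (x + 1)^4. The eigenvalues (with algebraic multiplicities) are λ = -1 with multiplicity 4.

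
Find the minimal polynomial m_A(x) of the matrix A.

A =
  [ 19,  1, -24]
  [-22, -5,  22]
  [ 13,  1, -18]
x^3 + 4*x^2 - 35*x - 150

The characteristic polynomial is χ_A(x) = (x - 6)*(x + 5)^2, so the eigenvalues are known. The minimal polynomial is
  m_A(x) = Π_λ (x − λ)^{k_λ}
where k_λ is the size of the *largest* Jordan block for λ (equivalently, the smallest k with (A − λI)^k v = 0 for every generalised eigenvector v of λ).

  λ = -5: largest Jordan block has size 2, contributing (x + 5)^2
  λ = 6: largest Jordan block has size 1, contributing (x − 6)

So m_A(x) = (x - 6)*(x + 5)^2 = x^3 + 4*x^2 - 35*x - 150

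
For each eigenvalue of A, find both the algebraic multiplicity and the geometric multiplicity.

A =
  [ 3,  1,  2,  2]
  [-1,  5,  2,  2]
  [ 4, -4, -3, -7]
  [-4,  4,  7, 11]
λ = 4: alg = 4, geom = 2

Step 1 — factor the characteristic polynomial to read off the algebraic multiplicities:
  χ_A(x) = (x - 4)^4

Step 2 — compute geometric multiplicities via the rank-nullity identity g(λ) = n − rank(A − λI):
  rank(A − (4)·I) = 2, so dim ker(A − (4)·I) = n − 2 = 2

Summary:
  λ = 4: algebraic multiplicity = 4, geometric multiplicity = 2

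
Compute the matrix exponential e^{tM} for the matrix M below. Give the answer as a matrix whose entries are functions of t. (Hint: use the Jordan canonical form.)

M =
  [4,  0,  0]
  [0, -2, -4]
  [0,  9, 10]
e^{tM} =
  [exp(4*t), 0, 0]
  [0, -6*t*exp(4*t) + exp(4*t), -4*t*exp(4*t)]
  [0, 9*t*exp(4*t), 6*t*exp(4*t) + exp(4*t)]

Strategy: write M = P · J · P⁻¹ where J is a Jordan canonical form, so e^{tM} = P · e^{tJ} · P⁻¹, and e^{tJ} can be computed block-by-block.

M has Jordan form
J =
  [4, 1, 0]
  [0, 4, 0]
  [0, 0, 4]
(up to reordering of blocks).

Per-block formulas:
  For a 2×2 Jordan block J_2(4): exp(t · J_2(4)) = e^(4t)·(I + t·N), where N is the 2×2 nilpotent shift.
  For a 1×1 block at λ = 4: exp(t · [4]) = [e^(4t)].

After assembling e^{tJ} and conjugating by P, we get:

e^{tM} =
  [exp(4*t), 0, 0]
  [0, -6*t*exp(4*t) + exp(4*t), -4*t*exp(4*t)]
  [0, 9*t*exp(4*t), 6*t*exp(4*t) + exp(4*t)]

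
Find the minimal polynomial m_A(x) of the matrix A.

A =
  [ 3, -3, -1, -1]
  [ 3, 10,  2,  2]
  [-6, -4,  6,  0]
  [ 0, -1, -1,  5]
x^3 - 18*x^2 + 108*x - 216

The characteristic polynomial is χ_A(x) = (x - 6)^4, so the eigenvalues are known. The minimal polynomial is
  m_A(x) = Π_λ (x − λ)^{k_λ}
where k_λ is the size of the *largest* Jordan block for λ (equivalently, the smallest k with (A − λI)^k v = 0 for every generalised eigenvector v of λ).

  λ = 6: largest Jordan block has size 3, contributing (x − 6)^3

So m_A(x) = (x - 6)^3 = x^3 - 18*x^2 + 108*x - 216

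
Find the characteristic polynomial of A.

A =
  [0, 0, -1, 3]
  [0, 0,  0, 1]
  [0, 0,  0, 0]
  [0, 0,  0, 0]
x^4

Expanding det(x·I − A) (e.g. by cofactor expansion or by noting that A is similar to its Jordan form J, which has the same characteristic polynomial as A) gives
  χ_A(x) = x^4
which factors as x^4. The eigenvalues (with algebraic multiplicities) are λ = 0 with multiplicity 4.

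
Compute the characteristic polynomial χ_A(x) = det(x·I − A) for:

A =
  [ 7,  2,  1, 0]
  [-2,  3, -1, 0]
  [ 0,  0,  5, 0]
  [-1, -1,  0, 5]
x^4 - 20*x^3 + 150*x^2 - 500*x + 625

Expanding det(x·I − A) (e.g. by cofactor expansion or by noting that A is similar to its Jordan form J, which has the same characteristic polynomial as A) gives
  χ_A(x) = x^4 - 20*x^3 + 150*x^2 - 500*x + 625
which factors as (x - 5)^4. The eigenvalues (with algebraic multiplicities) are λ = 5 with multiplicity 4.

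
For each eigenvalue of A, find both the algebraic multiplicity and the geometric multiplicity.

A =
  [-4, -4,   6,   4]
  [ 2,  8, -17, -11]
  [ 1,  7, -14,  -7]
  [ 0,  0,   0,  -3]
λ = -4: alg = 1, geom = 1; λ = -3: alg = 3, geom = 2

Step 1 — factor the characteristic polynomial to read off the algebraic multiplicities:
  χ_A(x) = (x + 3)^3*(x + 4)

Step 2 — compute geometric multiplicities via the rank-nullity identity g(λ) = n − rank(A − λI):
  rank(A − (-4)·I) = 3, so dim ker(A − (-4)·I) = n − 3 = 1
  rank(A − (-3)·I) = 2, so dim ker(A − (-3)·I) = n − 2 = 2

Summary:
  λ = -4: algebraic multiplicity = 1, geometric multiplicity = 1
  λ = -3: algebraic multiplicity = 3, geometric multiplicity = 2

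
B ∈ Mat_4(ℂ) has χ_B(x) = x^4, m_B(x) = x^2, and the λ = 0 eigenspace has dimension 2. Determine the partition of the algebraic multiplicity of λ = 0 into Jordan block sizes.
Block sizes for λ = 0: [2, 2]

Step 1 — from the characteristic polynomial, algebraic multiplicity of λ = 0 is 4. From dim ker(B − (0)·I) = 2, there are exactly 2 Jordan blocks for λ = 0.
Step 2 — from the minimal polynomial, the factor (x − 0)^2 tells us the largest block for λ = 0 has size 2.
Step 3 — with total size 4, 2 blocks, and largest block 2, the block sizes (in nonincreasing order) are [2, 2].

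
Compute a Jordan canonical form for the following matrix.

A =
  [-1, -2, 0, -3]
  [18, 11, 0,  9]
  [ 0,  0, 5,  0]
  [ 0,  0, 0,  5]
J_2(5) ⊕ J_1(5) ⊕ J_1(5)

The characteristic polynomial is
  det(x·I − A) = x^4 - 20*x^3 + 150*x^2 - 500*x + 625 = (x - 5)^4

Eigenvalues and multiplicities (the geometric multiplicity of λ is n − rank(A − λI), which equals the number of Jordan blocks for λ):
  λ = 5: algebraic multiplicity = 4, geometric multiplicity = 3

Determining the block sizes for each eigenvalue:
  λ = 5: 3 blocks summing to 4 forces exactly one block of size 2 and the rest size 1 → block sizes [2, 1, 1]

Assembling the blocks gives a Jordan form
J =
  [5, 1, 0, 0]
  [0, 5, 0, 0]
  [0, 0, 5, 0]
  [0, 0, 0, 5]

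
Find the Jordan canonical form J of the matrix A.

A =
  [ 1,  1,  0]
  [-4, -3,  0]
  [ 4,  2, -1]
J_2(-1) ⊕ J_1(-1)

The characteristic polynomial is
  det(x·I − A) = x^3 + 3*x^2 + 3*x + 1 = (x + 1)^3

Eigenvalues and multiplicities (the geometric multiplicity of λ is n − rank(A − λI), which equals the number of Jordan blocks for λ):
  λ = -1: algebraic multiplicity = 3, geometric multiplicity = 2

Determining the block sizes for each eigenvalue:
  λ = -1: 2 blocks summing to 3 forces exactly one block of size 2 and the rest size 1 → block sizes [2, 1]

Assembling the blocks gives a Jordan form
J =
  [-1,  1,  0]
  [ 0, -1,  0]
  [ 0,  0, -1]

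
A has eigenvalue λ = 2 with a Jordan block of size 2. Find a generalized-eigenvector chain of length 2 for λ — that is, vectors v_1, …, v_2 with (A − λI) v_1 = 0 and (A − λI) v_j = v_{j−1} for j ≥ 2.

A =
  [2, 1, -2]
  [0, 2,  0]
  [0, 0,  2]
A Jordan chain for λ = 2 of length 2:
v_1 = (1, 0, 0)ᵀ
v_2 = (0, 1, 0)ᵀ

Let N = A − (2)·I. We want v_2 with N^2 v_2 = 0 but N^1 v_2 ≠ 0; then v_{j-1} := N · v_j for j = 2, …, 2.

Pick v_2 = (0, 1, 0)ᵀ.
Then v_1 = N · v_2 = (1, 0, 0)ᵀ.

Sanity check: (A − (2)·I) v_1 = (0, 0, 0)ᵀ = 0. ✓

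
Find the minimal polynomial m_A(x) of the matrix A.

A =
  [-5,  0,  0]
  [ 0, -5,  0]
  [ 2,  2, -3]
x^2 + 8*x + 15

The characteristic polynomial is χ_A(x) = (x + 3)*(x + 5)^2, so the eigenvalues are known. The minimal polynomial is
  m_A(x) = Π_λ (x − λ)^{k_λ}
where k_λ is the size of the *largest* Jordan block for λ (equivalently, the smallest k with (A − λI)^k v = 0 for every generalised eigenvector v of λ).

  λ = -5: largest Jordan block has size 1, contributing (x + 5)
  λ = -3: largest Jordan block has size 1, contributing (x + 3)

So m_A(x) = (x + 3)*(x + 5) = x^2 + 8*x + 15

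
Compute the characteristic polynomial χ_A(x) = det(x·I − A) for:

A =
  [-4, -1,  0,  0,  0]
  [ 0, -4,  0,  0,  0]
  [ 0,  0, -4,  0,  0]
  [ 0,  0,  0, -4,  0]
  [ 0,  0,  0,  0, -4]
x^5 + 20*x^4 + 160*x^3 + 640*x^2 + 1280*x + 1024

Expanding det(x·I − A) (e.g. by cofactor expansion or by noting that A is similar to its Jordan form J, which has the same characteristic polynomial as A) gives
  χ_A(x) = x^5 + 20*x^4 + 160*x^3 + 640*x^2 + 1280*x + 1024
which factors as (x + 4)^5. The eigenvalues (with algebraic multiplicities) are λ = -4 with multiplicity 5.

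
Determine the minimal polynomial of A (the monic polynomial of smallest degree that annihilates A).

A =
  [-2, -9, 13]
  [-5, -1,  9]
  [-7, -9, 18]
x^3 - 15*x^2 + 75*x - 125

The characteristic polynomial is χ_A(x) = (x - 5)^3, so the eigenvalues are known. The minimal polynomial is
  m_A(x) = Π_λ (x − λ)^{k_λ}
where k_λ is the size of the *largest* Jordan block for λ (equivalently, the smallest k with (A − λI)^k v = 0 for every generalised eigenvector v of λ).

  λ = 5: largest Jordan block has size 3, contributing (x − 5)^3

So m_A(x) = (x - 5)^3 = x^3 - 15*x^2 + 75*x - 125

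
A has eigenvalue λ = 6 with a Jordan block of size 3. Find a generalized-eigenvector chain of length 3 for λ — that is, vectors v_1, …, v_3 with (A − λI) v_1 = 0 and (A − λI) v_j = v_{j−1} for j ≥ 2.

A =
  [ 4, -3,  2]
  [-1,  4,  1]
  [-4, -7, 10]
A Jordan chain for λ = 6 of length 3:
v_1 = (-1, 0, -1)ᵀ
v_2 = (-2, -1, -4)ᵀ
v_3 = (1, 0, 0)ᵀ

Let N = A − (6)·I. We want v_3 with N^3 v_3 = 0 but N^2 v_3 ≠ 0; then v_{j-1} := N · v_j for j = 3, …, 2.

Pick v_3 = (1, 0, 0)ᵀ.
Then v_2 = N · v_3 = (-2, -1, -4)ᵀ.
Then v_1 = N · v_2 = (-1, 0, -1)ᵀ.

Sanity check: (A − (6)·I) v_1 = (0, 0, 0)ᵀ = 0. ✓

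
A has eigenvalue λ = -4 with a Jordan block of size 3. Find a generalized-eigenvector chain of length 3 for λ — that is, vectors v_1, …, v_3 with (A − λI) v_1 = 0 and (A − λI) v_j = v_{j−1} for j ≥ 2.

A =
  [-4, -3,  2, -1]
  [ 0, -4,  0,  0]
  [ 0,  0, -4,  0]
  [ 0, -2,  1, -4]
A Jordan chain for λ = -4 of length 3:
v_1 = (2, 0, 0, 0)ᵀ
v_2 = (-3, 0, 0, -2)ᵀ
v_3 = (0, 1, 0, 0)ᵀ

Let N = A − (-4)·I. We want v_3 with N^3 v_3 = 0 but N^2 v_3 ≠ 0; then v_{j-1} := N · v_j for j = 3, …, 2.

Pick v_3 = (0, 1, 0, 0)ᵀ.
Then v_2 = N · v_3 = (-3, 0, 0, -2)ᵀ.
Then v_1 = N · v_2 = (2, 0, 0, 0)ᵀ.

Sanity check: (A − (-4)·I) v_1 = (0, 0, 0, 0)ᵀ = 0. ✓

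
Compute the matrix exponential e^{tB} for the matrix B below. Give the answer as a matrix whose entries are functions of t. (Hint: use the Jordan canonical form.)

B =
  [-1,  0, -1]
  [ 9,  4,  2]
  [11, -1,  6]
e^{tB} =
  [5*t^2*exp(3*t)/2 - 4*t*exp(3*t) + exp(3*t), t^2*exp(3*t)/2, t^2*exp(3*t)/2 - t*exp(3*t)]
  [-5*t^2*exp(3*t)/2 + 9*t*exp(3*t), -t^2*exp(3*t)/2 + t*exp(3*t) + exp(3*t), -t^2*exp(3*t)/2 + 2*t*exp(3*t)]
  [-10*t^2*exp(3*t) + 11*t*exp(3*t), -2*t^2*exp(3*t) - t*exp(3*t), -2*t^2*exp(3*t) + 3*t*exp(3*t) + exp(3*t)]

Strategy: write B = P · J · P⁻¹ where J is a Jordan canonical form, so e^{tB} = P · e^{tJ} · P⁻¹, and e^{tJ} can be computed block-by-block.

B has Jordan form
J =
  [3, 1, 0]
  [0, 3, 1]
  [0, 0, 3]
(up to reordering of blocks).

Per-block formulas:
  For a 3×3 Jordan block J_3(3): exp(t · J_3(3)) = e^(3t)·(I + t·N + (t^2/2)·N^2), where N is the 3×3 nilpotent shift.

After assembling e^{tJ} and conjugating by P, we get:

e^{tB} =
  [5*t^2*exp(3*t)/2 - 4*t*exp(3*t) + exp(3*t), t^2*exp(3*t)/2, t^2*exp(3*t)/2 - t*exp(3*t)]
  [-5*t^2*exp(3*t)/2 + 9*t*exp(3*t), -t^2*exp(3*t)/2 + t*exp(3*t) + exp(3*t), -t^2*exp(3*t)/2 + 2*t*exp(3*t)]
  [-10*t^2*exp(3*t) + 11*t*exp(3*t), -2*t^2*exp(3*t) - t*exp(3*t), -2*t^2*exp(3*t) + 3*t*exp(3*t) + exp(3*t)]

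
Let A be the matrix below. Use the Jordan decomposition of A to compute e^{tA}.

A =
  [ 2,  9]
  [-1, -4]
e^{tA} =
  [3*t*exp(-t) + exp(-t), 9*t*exp(-t)]
  [-t*exp(-t), -3*t*exp(-t) + exp(-t)]

Strategy: write A = P · J · P⁻¹ where J is a Jordan canonical form, so e^{tA} = P · e^{tJ} · P⁻¹, and e^{tJ} can be computed block-by-block.

A has Jordan form
J =
  [-1,  1]
  [ 0, -1]
(up to reordering of blocks).

Per-block formulas:
  For a 2×2 Jordan block J_2(-1): exp(t · J_2(-1)) = e^(-1t)·(I + t·N), where N is the 2×2 nilpotent shift.

After assembling e^{tJ} and conjugating by P, we get:

e^{tA} =
  [3*t*exp(-t) + exp(-t), 9*t*exp(-t)]
  [-t*exp(-t), -3*t*exp(-t) + exp(-t)]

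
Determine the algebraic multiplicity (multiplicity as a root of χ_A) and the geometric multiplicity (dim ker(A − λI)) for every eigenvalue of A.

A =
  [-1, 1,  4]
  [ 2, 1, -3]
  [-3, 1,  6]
λ = 2: alg = 3, geom = 1

Step 1 — factor the characteristic polynomial to read off the algebraic multiplicities:
  χ_A(x) = (x - 2)^3

Step 2 — compute geometric multiplicities via the rank-nullity identity g(λ) = n − rank(A − λI):
  rank(A − (2)·I) = 2, so dim ker(A − (2)·I) = n − 2 = 1

Summary:
  λ = 2: algebraic multiplicity = 3, geometric multiplicity = 1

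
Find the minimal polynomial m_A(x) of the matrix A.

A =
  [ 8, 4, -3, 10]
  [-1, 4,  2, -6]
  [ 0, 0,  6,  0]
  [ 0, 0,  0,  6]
x^3 - 18*x^2 + 108*x - 216

The characteristic polynomial is χ_A(x) = (x - 6)^4, so the eigenvalues are known. The minimal polynomial is
  m_A(x) = Π_λ (x − λ)^{k_λ}
where k_λ is the size of the *largest* Jordan block for λ (equivalently, the smallest k with (A − λI)^k v = 0 for every generalised eigenvector v of λ).

  λ = 6: largest Jordan block has size 3, contributing (x − 6)^3

So m_A(x) = (x - 6)^3 = x^3 - 18*x^2 + 108*x - 216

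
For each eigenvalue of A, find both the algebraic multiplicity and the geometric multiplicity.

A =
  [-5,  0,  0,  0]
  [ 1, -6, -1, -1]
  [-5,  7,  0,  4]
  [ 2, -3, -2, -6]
λ = -5: alg = 1, geom = 1; λ = -4: alg = 3, geom = 1

Step 1 — factor the characteristic polynomial to read off the algebraic multiplicities:
  χ_A(x) = (x + 4)^3*(x + 5)

Step 2 — compute geometric multiplicities via the rank-nullity identity g(λ) = n − rank(A − λI):
  rank(A − (-5)·I) = 3, so dim ker(A − (-5)·I) = n − 3 = 1
  rank(A − (-4)·I) = 3, so dim ker(A − (-4)·I) = n − 3 = 1

Summary:
  λ = -5: algebraic multiplicity = 1, geometric multiplicity = 1
  λ = -4: algebraic multiplicity = 3, geometric multiplicity = 1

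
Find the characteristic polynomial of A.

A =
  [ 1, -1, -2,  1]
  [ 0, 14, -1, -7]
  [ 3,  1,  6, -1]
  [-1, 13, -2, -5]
x^4 - 16*x^3 + 96*x^2 - 256*x + 256

Expanding det(x·I − A) (e.g. by cofactor expansion or by noting that A is similar to its Jordan form J, which has the same characteristic polynomial as A) gives
  χ_A(x) = x^4 - 16*x^3 + 96*x^2 - 256*x + 256
which factors as (x - 4)^4. The eigenvalues (with algebraic multiplicities) are λ = 4 with multiplicity 4.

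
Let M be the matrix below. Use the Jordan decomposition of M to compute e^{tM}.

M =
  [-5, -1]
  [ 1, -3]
e^{tM} =
  [-t*exp(-4*t) + exp(-4*t), -t*exp(-4*t)]
  [t*exp(-4*t), t*exp(-4*t) + exp(-4*t)]

Strategy: write M = P · J · P⁻¹ where J is a Jordan canonical form, so e^{tM} = P · e^{tJ} · P⁻¹, and e^{tJ} can be computed block-by-block.

M has Jordan form
J =
  [-4,  1]
  [ 0, -4]
(up to reordering of blocks).

Per-block formulas:
  For a 2×2 Jordan block J_2(-4): exp(t · J_2(-4)) = e^(-4t)·(I + t·N), where N is the 2×2 nilpotent shift.

After assembling e^{tJ} and conjugating by P, we get:

e^{tM} =
  [-t*exp(-4*t) + exp(-4*t), -t*exp(-4*t)]
  [t*exp(-4*t), t*exp(-4*t) + exp(-4*t)]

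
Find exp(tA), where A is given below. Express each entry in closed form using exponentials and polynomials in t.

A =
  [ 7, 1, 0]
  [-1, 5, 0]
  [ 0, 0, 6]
e^{tA} =
  [t*exp(6*t) + exp(6*t), t*exp(6*t), 0]
  [-t*exp(6*t), -t*exp(6*t) + exp(6*t), 0]
  [0, 0, exp(6*t)]

Strategy: write A = P · J · P⁻¹ where J is a Jordan canonical form, so e^{tA} = P · e^{tJ} · P⁻¹, and e^{tJ} can be computed block-by-block.

A has Jordan form
J =
  [6, 1, 0]
  [0, 6, 0]
  [0, 0, 6]
(up to reordering of blocks).

Per-block formulas:
  For a 1×1 block at λ = 6: exp(t · [6]) = [e^(6t)].
  For a 2×2 Jordan block J_2(6): exp(t · J_2(6)) = e^(6t)·(I + t·N), where N is the 2×2 nilpotent shift.

After assembling e^{tJ} and conjugating by P, we get:

e^{tA} =
  [t*exp(6*t) + exp(6*t), t*exp(6*t), 0]
  [-t*exp(6*t), -t*exp(6*t) + exp(6*t), 0]
  [0, 0, exp(6*t)]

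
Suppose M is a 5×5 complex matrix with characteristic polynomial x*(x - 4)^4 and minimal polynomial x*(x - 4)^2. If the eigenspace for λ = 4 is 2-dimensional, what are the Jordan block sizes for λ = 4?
Block sizes for λ = 4: [2, 2]

Step 1 — from the characteristic polynomial, algebraic multiplicity of λ = 4 is 4. From dim ker(M − (4)·I) = 2, there are exactly 2 Jordan blocks for λ = 4.
Step 2 — from the minimal polynomial, the factor (x − 4)^2 tells us the largest block for λ = 4 has size 2.
Step 3 — with total size 4, 2 blocks, and largest block 2, the block sizes (in nonincreasing order) are [2, 2].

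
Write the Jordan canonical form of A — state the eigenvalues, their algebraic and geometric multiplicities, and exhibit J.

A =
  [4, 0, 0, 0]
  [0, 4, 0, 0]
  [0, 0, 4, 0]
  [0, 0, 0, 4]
J_1(4) ⊕ J_1(4) ⊕ J_1(4) ⊕ J_1(4)

The characteristic polynomial is
  det(x·I − A) = x^4 - 16*x^3 + 96*x^2 - 256*x + 256 = (x - 4)^4

Eigenvalues and multiplicities (the geometric multiplicity of λ is n − rank(A − λI), which equals the number of Jordan blocks for λ):
  λ = 4: algebraic multiplicity = 4, geometric multiplicity = 4

Determining the block sizes for each eigenvalue:
  λ = 4: gm = am = 4, so every block has size 1 → block sizes [1, 1, 1, 1]

Assembling the blocks gives a Jordan form
J =
  [4, 0, 0, 0]
  [0, 4, 0, 0]
  [0, 0, 4, 0]
  [0, 0, 0, 4]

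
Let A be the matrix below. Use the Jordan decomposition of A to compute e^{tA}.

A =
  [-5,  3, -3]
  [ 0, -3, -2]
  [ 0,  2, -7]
e^{tA} =
  [exp(-5*t), 3*t*exp(-5*t), -3*t*exp(-5*t)]
  [0, 2*t*exp(-5*t) + exp(-5*t), -2*t*exp(-5*t)]
  [0, 2*t*exp(-5*t), -2*t*exp(-5*t) + exp(-5*t)]

Strategy: write A = P · J · P⁻¹ where J is a Jordan canonical form, so e^{tA} = P · e^{tJ} · P⁻¹, and e^{tJ} can be computed block-by-block.

A has Jordan form
J =
  [-5,  1,  0]
  [ 0, -5,  0]
  [ 0,  0, -5]
(up to reordering of blocks).

Per-block formulas:
  For a 2×2 Jordan block J_2(-5): exp(t · J_2(-5)) = e^(-5t)·(I + t·N), where N is the 2×2 nilpotent shift.
  For a 1×1 block at λ = -5: exp(t · [-5]) = [e^(-5t)].

After assembling e^{tJ} and conjugating by P, we get:

e^{tA} =
  [exp(-5*t), 3*t*exp(-5*t), -3*t*exp(-5*t)]
  [0, 2*t*exp(-5*t) + exp(-5*t), -2*t*exp(-5*t)]
  [0, 2*t*exp(-5*t), -2*t*exp(-5*t) + exp(-5*t)]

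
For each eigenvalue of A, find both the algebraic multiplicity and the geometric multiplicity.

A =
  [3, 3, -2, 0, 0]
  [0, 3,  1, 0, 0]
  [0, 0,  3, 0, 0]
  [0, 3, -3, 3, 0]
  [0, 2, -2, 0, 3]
λ = 3: alg = 5, geom = 3

Step 1 — factor the characteristic polynomial to read off the algebraic multiplicities:
  χ_A(x) = (x - 3)^5

Step 2 — compute geometric multiplicities via the rank-nullity identity g(λ) = n − rank(A − λI):
  rank(A − (3)·I) = 2, so dim ker(A − (3)·I) = n − 2 = 3

Summary:
  λ = 3: algebraic multiplicity = 5, geometric multiplicity = 3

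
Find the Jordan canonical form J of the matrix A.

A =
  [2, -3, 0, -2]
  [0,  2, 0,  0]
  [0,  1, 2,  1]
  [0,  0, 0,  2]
J_2(2) ⊕ J_2(2)

The characteristic polynomial is
  det(x·I − A) = x^4 - 8*x^3 + 24*x^2 - 32*x + 16 = (x - 2)^4

Eigenvalues and multiplicities (the geometric multiplicity of λ is n − rank(A − λI), which equals the number of Jordan blocks for λ):
  λ = 2: algebraic multiplicity = 4, geometric multiplicity = 2

Determining the block sizes for each eigenvalue:
  λ = 2: with am = 4 and gm = 2, the partition is not yet determined (e.g. several partitions of 4 into 2 parts exist). Let N = A − (2)·I. Computing rank(N^1) = 2, rank(N^2) = 0; the number of blocks of size ≥ j is rank(N^{j−1}) − rank(N^j), giving [2, 2]. So we have 2 block(s) of size 2 → block sizes [2, 2]

Assembling the blocks gives a Jordan form
J =
  [2, 1, 0, 0]
  [0, 2, 0, 0]
  [0, 0, 2, 1]
  [0, 0, 0, 2]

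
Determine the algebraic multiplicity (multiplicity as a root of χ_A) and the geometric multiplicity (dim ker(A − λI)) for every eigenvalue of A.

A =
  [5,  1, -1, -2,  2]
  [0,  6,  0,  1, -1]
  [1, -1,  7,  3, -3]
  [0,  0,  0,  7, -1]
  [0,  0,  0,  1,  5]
λ = 6: alg = 5, geom = 3

Step 1 — factor the characteristic polynomial to read off the algebraic multiplicities:
  χ_A(x) = (x - 6)^5

Step 2 — compute geometric multiplicities via the rank-nullity identity g(λ) = n − rank(A − λI):
  rank(A − (6)·I) = 2, so dim ker(A − (6)·I) = n − 2 = 3

Summary:
  λ = 6: algebraic multiplicity = 5, geometric multiplicity = 3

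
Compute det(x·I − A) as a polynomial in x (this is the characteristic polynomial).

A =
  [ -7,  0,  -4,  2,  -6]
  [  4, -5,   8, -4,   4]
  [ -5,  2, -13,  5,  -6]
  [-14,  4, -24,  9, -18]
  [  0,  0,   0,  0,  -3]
x^5 + 19*x^4 + 142*x^3 + 522*x^2 + 945*x + 675

Expanding det(x·I − A) (e.g. by cofactor expansion or by noting that A is similar to its Jordan form J, which has the same characteristic polynomial as A) gives
  χ_A(x) = x^5 + 19*x^4 + 142*x^3 + 522*x^2 + 945*x + 675
which factors as (x + 3)^3*(x + 5)^2. The eigenvalues (with algebraic multiplicities) are λ = -5 with multiplicity 2, λ = -3 with multiplicity 3.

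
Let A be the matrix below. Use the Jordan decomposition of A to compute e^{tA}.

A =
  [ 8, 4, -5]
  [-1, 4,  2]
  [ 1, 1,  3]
e^{tA} =
  [3*t*exp(5*t) + exp(5*t), 3*t^2*exp(5*t)/2 + 4*t*exp(5*t), 3*t^2*exp(5*t)/2 - 5*t*exp(5*t)]
  [-t*exp(5*t), -t^2*exp(5*t)/2 - t*exp(5*t) + exp(5*t), -t^2*exp(5*t)/2 + 2*t*exp(5*t)]
  [t*exp(5*t), t^2*exp(5*t)/2 + t*exp(5*t), t^2*exp(5*t)/2 - 2*t*exp(5*t) + exp(5*t)]

Strategy: write A = P · J · P⁻¹ where J is a Jordan canonical form, so e^{tA} = P · e^{tJ} · P⁻¹, and e^{tJ} can be computed block-by-block.

A has Jordan form
J =
  [5, 1, 0]
  [0, 5, 1]
  [0, 0, 5]
(up to reordering of blocks).

Per-block formulas:
  For a 3×3 Jordan block J_3(5): exp(t · J_3(5)) = e^(5t)·(I + t·N + (t^2/2)·N^2), where N is the 3×3 nilpotent shift.

After assembling e^{tJ} and conjugating by P, we get:

e^{tA} =
  [3*t*exp(5*t) + exp(5*t), 3*t^2*exp(5*t)/2 + 4*t*exp(5*t), 3*t^2*exp(5*t)/2 - 5*t*exp(5*t)]
  [-t*exp(5*t), -t^2*exp(5*t)/2 - t*exp(5*t) + exp(5*t), -t^2*exp(5*t)/2 + 2*t*exp(5*t)]
  [t*exp(5*t), t^2*exp(5*t)/2 + t*exp(5*t), t^2*exp(5*t)/2 - 2*t*exp(5*t) + exp(5*t)]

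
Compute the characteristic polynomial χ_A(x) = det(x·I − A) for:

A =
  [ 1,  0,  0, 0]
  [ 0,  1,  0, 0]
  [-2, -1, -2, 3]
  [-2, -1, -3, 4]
x^4 - 4*x^3 + 6*x^2 - 4*x + 1

Expanding det(x·I − A) (e.g. by cofactor expansion or by noting that A is similar to its Jordan form J, which has the same characteristic polynomial as A) gives
  χ_A(x) = x^4 - 4*x^3 + 6*x^2 - 4*x + 1
which factors as (x - 1)^4. The eigenvalues (with algebraic multiplicities) are λ = 1 with multiplicity 4.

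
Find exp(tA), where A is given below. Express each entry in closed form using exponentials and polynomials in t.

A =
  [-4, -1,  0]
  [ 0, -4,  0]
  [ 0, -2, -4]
e^{tA} =
  [exp(-4*t), -t*exp(-4*t), 0]
  [0, exp(-4*t), 0]
  [0, -2*t*exp(-4*t), exp(-4*t)]

Strategy: write A = P · J · P⁻¹ where J is a Jordan canonical form, so e^{tA} = P · e^{tJ} · P⁻¹, and e^{tJ} can be computed block-by-block.

A has Jordan form
J =
  [-4,  1,  0]
  [ 0, -4,  0]
  [ 0,  0, -4]
(up to reordering of blocks).

Per-block formulas:
  For a 1×1 block at λ = -4: exp(t · [-4]) = [e^(-4t)].
  For a 2×2 Jordan block J_2(-4): exp(t · J_2(-4)) = e^(-4t)·(I + t·N), where N is the 2×2 nilpotent shift.

After assembling e^{tJ} and conjugating by P, we get:

e^{tA} =
  [exp(-4*t), -t*exp(-4*t), 0]
  [0, exp(-4*t), 0]
  [0, -2*t*exp(-4*t), exp(-4*t)]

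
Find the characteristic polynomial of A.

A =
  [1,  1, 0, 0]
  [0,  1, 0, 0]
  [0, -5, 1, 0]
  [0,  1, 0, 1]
x^4 - 4*x^3 + 6*x^2 - 4*x + 1

Expanding det(x·I − A) (e.g. by cofactor expansion or by noting that A is similar to its Jordan form J, which has the same characteristic polynomial as A) gives
  χ_A(x) = x^4 - 4*x^3 + 6*x^2 - 4*x + 1
which factors as (x - 1)^4. The eigenvalues (with algebraic multiplicities) are λ = 1 with multiplicity 4.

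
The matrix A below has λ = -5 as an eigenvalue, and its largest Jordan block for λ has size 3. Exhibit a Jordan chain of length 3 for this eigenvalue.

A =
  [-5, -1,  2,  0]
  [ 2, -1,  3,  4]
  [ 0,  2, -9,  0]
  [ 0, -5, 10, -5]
A Jordan chain for λ = -5 of length 3:
v_1 = (-2, 8, 4, -10)ᵀ
v_2 = (0, 2, 0, 0)ᵀ
v_3 = (1, 0, 0, 0)ᵀ

Let N = A − (-5)·I. We want v_3 with N^3 v_3 = 0 but N^2 v_3 ≠ 0; then v_{j-1} := N · v_j for j = 3, …, 2.

Pick v_3 = (1, 0, 0, 0)ᵀ.
Then v_2 = N · v_3 = (0, 2, 0, 0)ᵀ.
Then v_1 = N · v_2 = (-2, 8, 4, -10)ᵀ.

Sanity check: (A − (-5)·I) v_1 = (0, 0, 0, 0)ᵀ = 0. ✓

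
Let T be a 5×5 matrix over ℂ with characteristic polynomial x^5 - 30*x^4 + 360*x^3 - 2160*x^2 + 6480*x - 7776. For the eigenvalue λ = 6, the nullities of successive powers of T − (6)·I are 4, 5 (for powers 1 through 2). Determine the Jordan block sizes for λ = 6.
Block sizes for λ = 6: [2, 1, 1, 1]

From the dimensions of kernels of powers, the number of Jordan blocks of size at least j is d_j − d_{j−1} where d_j = dim ker(N^j) (with d_0 = 0). Computing the differences gives [4, 1].
The number of blocks of size exactly k is (#blocks of size ≥ k) − (#blocks of size ≥ k + 1), so the partition is: 3 block(s) of size 1, 1 block(s) of size 2.
In nonincreasing order the block sizes are [2, 1, 1, 1].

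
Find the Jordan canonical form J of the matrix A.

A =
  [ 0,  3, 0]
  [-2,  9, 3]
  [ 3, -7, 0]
J_3(3)

The characteristic polynomial is
  det(x·I − A) = x^3 - 9*x^2 + 27*x - 27 = (x - 3)^3

Eigenvalues and multiplicities (the geometric multiplicity of λ is n − rank(A − λI), which equals the number of Jordan blocks for λ):
  λ = 3: algebraic multiplicity = 3, geometric multiplicity = 1

Determining the block sizes for each eigenvalue:
  λ = 3: one block (gm = 1), so the single block has size am = 3 → block sizes [3]

Assembling the blocks gives a Jordan form
J =
  [3, 1, 0]
  [0, 3, 1]
  [0, 0, 3]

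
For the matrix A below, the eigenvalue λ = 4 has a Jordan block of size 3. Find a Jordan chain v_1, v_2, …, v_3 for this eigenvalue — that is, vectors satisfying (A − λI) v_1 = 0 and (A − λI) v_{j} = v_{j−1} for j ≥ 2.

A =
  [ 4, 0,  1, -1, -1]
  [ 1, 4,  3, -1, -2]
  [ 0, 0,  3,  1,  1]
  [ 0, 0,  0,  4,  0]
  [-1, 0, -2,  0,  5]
A Jordan chain for λ = 4 of length 3:
v_1 = (1, 2, -1, 0, -1)ᵀ
v_2 = (0, 1, 0, 0, -1)ᵀ
v_3 = (1, 0, 0, 0, 0)ᵀ

Let N = A − (4)·I. We want v_3 with N^3 v_3 = 0 but N^2 v_3 ≠ 0; then v_{j-1} := N · v_j for j = 3, …, 2.

Pick v_3 = (1, 0, 0, 0, 0)ᵀ.
Then v_2 = N · v_3 = (0, 1, 0, 0, -1)ᵀ.
Then v_1 = N · v_2 = (1, 2, -1, 0, -1)ᵀ.

Sanity check: (A − (4)·I) v_1 = (0, 0, 0, 0, 0)ᵀ = 0. ✓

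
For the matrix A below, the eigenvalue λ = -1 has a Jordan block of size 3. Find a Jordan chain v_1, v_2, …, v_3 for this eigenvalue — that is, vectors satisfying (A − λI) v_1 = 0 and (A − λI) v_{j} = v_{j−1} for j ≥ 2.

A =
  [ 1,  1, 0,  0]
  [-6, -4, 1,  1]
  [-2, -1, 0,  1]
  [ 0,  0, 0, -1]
A Jordan chain for λ = -1 of length 3:
v_1 = (-2, 4, 0, 0)ᵀ
v_2 = (2, -6, -2, 0)ᵀ
v_3 = (1, 0, 0, 0)ᵀ

Let N = A − (-1)·I. We want v_3 with N^3 v_3 = 0 but N^2 v_3 ≠ 0; then v_{j-1} := N · v_j for j = 3, …, 2.

Pick v_3 = (1, 0, 0, 0)ᵀ.
Then v_2 = N · v_3 = (2, -6, -2, 0)ᵀ.
Then v_1 = N · v_2 = (-2, 4, 0, 0)ᵀ.

Sanity check: (A − (-1)·I) v_1 = (0, 0, 0, 0)ᵀ = 0. ✓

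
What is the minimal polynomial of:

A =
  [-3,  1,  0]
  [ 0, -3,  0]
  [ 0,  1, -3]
x^2 + 6*x + 9

The characteristic polynomial is χ_A(x) = (x + 3)^3, so the eigenvalues are known. The minimal polynomial is
  m_A(x) = Π_λ (x − λ)^{k_λ}
where k_λ is the size of the *largest* Jordan block for λ (equivalently, the smallest k with (A − λI)^k v = 0 for every generalised eigenvector v of λ).

  λ = -3: largest Jordan block has size 2, contributing (x + 3)^2

So m_A(x) = (x + 3)^2 = x^2 + 6*x + 9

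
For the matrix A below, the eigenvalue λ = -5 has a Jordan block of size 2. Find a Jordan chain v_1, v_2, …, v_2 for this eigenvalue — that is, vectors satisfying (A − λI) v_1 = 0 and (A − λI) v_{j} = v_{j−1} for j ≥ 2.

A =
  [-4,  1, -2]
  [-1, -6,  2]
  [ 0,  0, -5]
A Jordan chain for λ = -5 of length 2:
v_1 = (1, -1, 0)ᵀ
v_2 = (1, 0, 0)ᵀ

Let N = A − (-5)·I. We want v_2 with N^2 v_2 = 0 but N^1 v_2 ≠ 0; then v_{j-1} := N · v_j for j = 2, …, 2.

Pick v_2 = (1, 0, 0)ᵀ.
Then v_1 = N · v_2 = (1, -1, 0)ᵀ.

Sanity check: (A − (-5)·I) v_1 = (0, 0, 0)ᵀ = 0. ✓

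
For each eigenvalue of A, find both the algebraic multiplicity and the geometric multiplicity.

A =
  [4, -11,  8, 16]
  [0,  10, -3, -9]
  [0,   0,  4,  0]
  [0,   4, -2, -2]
λ = 4: alg = 4, geom = 2

Step 1 — factor the characteristic polynomial to read off the algebraic multiplicities:
  χ_A(x) = (x - 4)^4

Step 2 — compute geometric multiplicities via the rank-nullity identity g(λ) = n − rank(A − λI):
  rank(A − (4)·I) = 2, so dim ker(A − (4)·I) = n − 2 = 2

Summary:
  λ = 4: algebraic multiplicity = 4, geometric multiplicity = 2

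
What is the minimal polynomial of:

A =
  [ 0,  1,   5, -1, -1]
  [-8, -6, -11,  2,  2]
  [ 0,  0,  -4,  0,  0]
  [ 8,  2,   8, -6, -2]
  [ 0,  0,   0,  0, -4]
x^3 + 12*x^2 + 48*x + 64

The characteristic polynomial is χ_A(x) = (x + 4)^5, so the eigenvalues are known. The minimal polynomial is
  m_A(x) = Π_λ (x − λ)^{k_λ}
where k_λ is the size of the *largest* Jordan block for λ (equivalently, the smallest k with (A − λI)^k v = 0 for every generalised eigenvector v of λ).

  λ = -4: largest Jordan block has size 3, contributing (x + 4)^3

So m_A(x) = (x + 4)^3 = x^3 + 12*x^2 + 48*x + 64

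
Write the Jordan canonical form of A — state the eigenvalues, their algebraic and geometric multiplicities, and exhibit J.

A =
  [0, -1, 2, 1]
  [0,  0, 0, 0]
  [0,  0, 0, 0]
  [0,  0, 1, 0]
J_3(0) ⊕ J_1(0)

The characteristic polynomial is
  det(x·I − A) = x^4

Eigenvalues and multiplicities (the geometric multiplicity of λ is n − rank(A − λI), which equals the number of Jordan blocks for λ):
  λ = 0: algebraic multiplicity = 4, geometric multiplicity = 2

Determining the block sizes for each eigenvalue:
  λ = 0: with am = 4 and gm = 2, the partition is not yet determined (e.g. several partitions of 4 into 2 parts exist). Let N = A − (0)·I. Computing rank(N^1) = 2, rank(N^2) = 1, rank(N^3) = 0; the number of blocks of size ≥ j is rank(N^{j−1}) − rank(N^j), giving [2, 1, 1]. So we have 1 block(s) of size 3, 1 block(s) of size 1 → block sizes [3, 1]

Assembling the blocks gives a Jordan form
J =
  [0, 1, 0, 0]
  [0, 0, 1, 0]
  [0, 0, 0, 0]
  [0, 0, 0, 0]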